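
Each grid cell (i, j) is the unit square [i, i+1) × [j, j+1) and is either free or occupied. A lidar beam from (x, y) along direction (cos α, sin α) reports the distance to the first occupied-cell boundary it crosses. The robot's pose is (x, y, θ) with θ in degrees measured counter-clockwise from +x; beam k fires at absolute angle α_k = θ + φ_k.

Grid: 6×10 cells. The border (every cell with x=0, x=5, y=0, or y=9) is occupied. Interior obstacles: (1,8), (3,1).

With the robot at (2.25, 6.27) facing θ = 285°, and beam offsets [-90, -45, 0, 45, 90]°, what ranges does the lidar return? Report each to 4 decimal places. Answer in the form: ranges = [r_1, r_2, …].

beam 1: φ=-90°, α=195°
  direction (-0.9659, -0.2588); cell (2,6); t to first gridline: x 0.2588, y 1.0432 (then +1.0353 / +3.8637)
    (1,6) via x @ 0.2588
    (1,5) via y @ 1.0432
    (0,5) via x @ 1.2941  # hit
  → r_1 = 1.2941
beam 2: φ=-45°, α=240°
  direction (-0.5000, -0.8660); cell (2,6); t to first gridline: x 0.5000, y 0.3118 (then +2.0000 / +1.1547)
    (2,5) via y @ 0.3118
    (1,5) via x @ 0.5000
    (1,4) via y @ 1.4665
    (0,4) via x @ 2.5000  # hit
  → r_2 = 2.5000
beam 3: φ=0°, α=285°
  direction (0.2588, -0.9659); cell (2,6); t to first gridline: x 2.8978, y 0.2795 (then +3.8637 / +1.0353)
    (2,5) via y @ 0.2795
    (2,4) via y @ 1.3148
    (2,3) via y @ 2.3501
    (3,3) via x @ 2.8978
    (3,2) via y @ 3.3854
    (3,1) via y @ 4.4206  # hit
  → r_3 = 4.4206
beam 4: φ=45°, α=330°
  direction (0.8660, -0.5000); cell (2,6); t to first gridline: x 0.8660, y 0.5400 (then +1.1547 / +2.0000)
    (2,5) via y @ 0.5400
    (3,5) via x @ 0.8660
    (4,5) via x @ 2.0207
    (4,4) via y @ 2.5400
    (5,4) via x @ 3.1754  # hit
  → r_4 = 3.1754
beam 5: φ=90°, α=15°
  direction (0.9659, 0.2588); cell (2,6); t to first gridline: x 0.7765, y 2.8205 (then +1.0353 / +3.8637)
    (3,6) via x @ 0.7765
    (4,6) via x @ 1.8117
    (4,7) via y @ 2.8205
    (5,7) via x @ 2.8470  # hit
  → r_5 = 2.8470

ranges = [1.2941, 2.5000, 4.4206, 3.1754, 2.8470]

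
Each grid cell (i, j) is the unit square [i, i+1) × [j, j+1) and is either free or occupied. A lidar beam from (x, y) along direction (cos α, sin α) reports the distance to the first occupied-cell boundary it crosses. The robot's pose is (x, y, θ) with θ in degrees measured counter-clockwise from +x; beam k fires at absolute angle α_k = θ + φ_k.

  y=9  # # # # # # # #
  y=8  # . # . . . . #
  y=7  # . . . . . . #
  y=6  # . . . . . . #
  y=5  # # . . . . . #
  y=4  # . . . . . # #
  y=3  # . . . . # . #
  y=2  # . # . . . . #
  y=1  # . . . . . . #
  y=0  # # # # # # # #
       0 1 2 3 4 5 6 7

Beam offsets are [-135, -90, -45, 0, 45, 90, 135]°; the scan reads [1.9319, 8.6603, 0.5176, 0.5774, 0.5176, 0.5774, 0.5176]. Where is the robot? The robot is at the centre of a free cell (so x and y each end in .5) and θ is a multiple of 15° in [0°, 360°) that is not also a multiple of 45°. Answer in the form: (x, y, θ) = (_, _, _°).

(x, y, θ) = (1.5, 8.5, 30°)

Enumerate (i+0.5, j+0.5, θ) over the 43 free cells and 16 admissible headings. For each, cast all 7 beams and compare to the given ranges.
  (3.5, 1.5, 15°): beam 1 = 0.5774 ≠ 1.9319 ✗
  (1.5, 3.5, 150°): beam 1 = 4.6587 ≠ 1.9319 ✗
  (6.5, 6.5, 300°): beam 1 = 5.6940 ≠ 1.9319 ✗
  …
  (1.5, 8.5, 30°): r_1=1.9319, r_2=8.6603, r_3=0.5176, r_4=0.5774, r_5=0.5176, r_6=0.5774, r_7=0.5176 — all match ✓
No second candidate reproduces the full scan.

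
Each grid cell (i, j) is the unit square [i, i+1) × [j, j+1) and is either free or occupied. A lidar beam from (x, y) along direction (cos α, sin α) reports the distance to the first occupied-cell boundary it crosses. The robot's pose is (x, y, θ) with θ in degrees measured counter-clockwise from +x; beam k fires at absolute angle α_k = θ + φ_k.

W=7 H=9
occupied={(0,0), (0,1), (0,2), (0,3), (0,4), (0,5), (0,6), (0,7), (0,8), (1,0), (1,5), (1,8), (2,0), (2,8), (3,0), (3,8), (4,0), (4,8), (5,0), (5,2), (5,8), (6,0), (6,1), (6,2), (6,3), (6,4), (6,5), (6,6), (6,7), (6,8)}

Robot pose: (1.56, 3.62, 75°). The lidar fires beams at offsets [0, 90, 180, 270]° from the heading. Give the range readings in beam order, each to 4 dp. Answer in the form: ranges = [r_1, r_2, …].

ranges = [1.4287, 0.5798, 2.1637, 3.5614]

beam 1: φ=0°, α=75°
  dir = (cos 75°, sin 75°) = (0.2588, 0.9659); from cell (1,3)
  next x-line at t=1.7000, next y-line at t=0.3934; Δt_x=3.8637, Δt_y=1.0353
    y: enter (1,4) at t=0.3934
    y: enter (1,5) at t=1.4287 ← occupied
  → r_1 = 1.4287
beam 2: φ=90°, α=165°
  dir = (cos 165°, sin 165°) = (-0.9659, 0.2588); from cell (1,3)
  next x-line at t=0.5798, next y-line at t=1.4682; Δt_x=1.0353, Δt_y=3.8637
    x: enter (0,3) at t=0.5798 ← occupied
  → r_2 = 0.5798
beam 3: φ=180°, α=255°
  dir = (cos 255°, sin 255°) = (-0.2588, -0.9659); from cell (1,3)
  next x-line at t=2.1637, next y-line at t=0.6419; Δt_x=3.8637, Δt_y=1.0353
    y: enter (1,2) at t=0.6419
    y: enter (1,1) at t=1.6771
    x: enter (0,1) at t=2.1637 ← occupied
  → r_3 = 2.1637
beam 4: φ=270°, α=345°
  dir = (cos 345°, sin 345°) = (0.9659, -0.2588); from cell (1,3)
  next x-line at t=0.4555, next y-line at t=2.3955; Δt_x=1.0353, Δt_y=3.8637
    x: enter (2,3) at t=0.4555
    x: enter (3,3) at t=1.4908
    y: enter (3,2) at t=2.3955
    x: enter (4,2) at t=2.5261
    x: enter (5,2) at t=3.5614 ← occupied
  → r_4 = 3.5614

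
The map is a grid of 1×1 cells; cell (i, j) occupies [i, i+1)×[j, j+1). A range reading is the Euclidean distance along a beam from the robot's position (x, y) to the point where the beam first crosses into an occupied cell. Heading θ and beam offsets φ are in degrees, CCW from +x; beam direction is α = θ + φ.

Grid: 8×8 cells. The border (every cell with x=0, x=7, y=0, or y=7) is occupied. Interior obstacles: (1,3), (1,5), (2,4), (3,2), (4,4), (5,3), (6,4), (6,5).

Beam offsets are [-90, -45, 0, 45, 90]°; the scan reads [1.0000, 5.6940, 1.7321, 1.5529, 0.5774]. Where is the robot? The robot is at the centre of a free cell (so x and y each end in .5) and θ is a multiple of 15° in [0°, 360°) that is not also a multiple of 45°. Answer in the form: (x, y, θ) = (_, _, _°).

(x, y, θ) = (6.5, 2.5, 240°)

Candidates: 28 free-cell centres × 16 headings = 448 poses. Raycast each; keep the one whose scan matches to 4 dp.
  (4.5, 1.5, 285°): beam 1 = 1.9319 ≠ 1.0000 ✗
  (5.5, 1.5, 345°): beam 1 = 0.5176 ≠ 1.0000 ✗
  (4.5, 5.5, 240°): beam 1 = 3.0000 ≠ 1.0000 ✗
  (5.5, 5.5, 150°): beam 1 = 1.7321 ≠ 1.0000 ✗
  (6.5, 1.5, 195°): beam 1 = 1.9319 ≠ 1.0000 ✗
  …
  (6.5, 2.5, 240°): r_1=1.0000, r_2=5.6940, r_3=1.7321, r_4=1.5529, r_5=0.5774 — all match ✓
No second candidate reproduces the full scan.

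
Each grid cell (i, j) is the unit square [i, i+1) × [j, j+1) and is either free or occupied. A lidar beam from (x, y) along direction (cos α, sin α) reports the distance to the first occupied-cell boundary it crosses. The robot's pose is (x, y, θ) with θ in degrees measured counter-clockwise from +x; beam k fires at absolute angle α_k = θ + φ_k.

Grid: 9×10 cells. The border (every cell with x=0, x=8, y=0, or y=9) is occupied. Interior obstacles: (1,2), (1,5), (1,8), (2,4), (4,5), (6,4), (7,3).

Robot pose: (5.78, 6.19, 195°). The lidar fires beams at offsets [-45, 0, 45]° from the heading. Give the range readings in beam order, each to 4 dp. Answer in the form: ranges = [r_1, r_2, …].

ranges = [4.3648, 0.8075, 5.9929]

beam 1: φ=-45°, α=150°
  dir = (cos 150°, sin 150°) = (-0.8660, 0.5000); from cell (5,6)
  next x-line at t=0.9007, next y-line at t=1.6200; Δt_x=1.1547, Δt_y=2.0000
    x: enter (4,6) at t=0.9007
    y: enter (4,7) at t=1.6200
    x: enter (3,7) at t=2.0554
    x: enter (2,7) at t=3.2101
    y: enter (2,8) at t=3.6200
    x: enter (1,8) at t=4.3648 ← occupied
  → r_1 = 4.3648
beam 2: φ=0°, α=195°
  dir = (cos 195°, sin 195°) = (-0.9659, -0.2588); from cell (5,6)
  next x-line at t=0.8075, next y-line at t=0.7341; Δt_x=1.0353, Δt_y=3.8637
    y: enter (5,5) at t=0.7341
    x: enter (4,5) at t=0.8075 ← occupied
  → r_2 = 0.8075
beam 3: φ=45°, α=240°
  dir = (cos 240°, sin 240°) = (-0.5000, -0.8660); from cell (5,6)
  next x-line at t=1.5600, next y-line at t=0.2194; Δt_x=2.0000, Δt_y=1.1547
    y: enter (5,5) at t=0.2194
    y: enter (5,4) at t=1.3741
    x: enter (4,4) at t=1.5600
    y: enter (4,3) at t=2.5288
    x: enter (3,3) at t=3.5600
    y: enter (3,2) at t=3.6835
    y: enter (3,1) at t=4.8382
    x: enter (2,1) at t=5.5600
    y: enter (2,0) at t=5.9929 ← occupied
  → r_3 = 5.9929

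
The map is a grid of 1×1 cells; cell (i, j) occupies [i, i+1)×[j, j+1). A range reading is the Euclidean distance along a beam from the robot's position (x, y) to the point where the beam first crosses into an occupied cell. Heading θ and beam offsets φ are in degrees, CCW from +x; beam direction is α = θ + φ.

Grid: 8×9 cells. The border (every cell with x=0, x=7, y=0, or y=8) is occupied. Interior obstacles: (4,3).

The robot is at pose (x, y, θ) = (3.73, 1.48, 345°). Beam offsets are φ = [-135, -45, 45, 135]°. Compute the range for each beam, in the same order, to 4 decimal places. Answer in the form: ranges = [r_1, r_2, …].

ranges = [0.9600, 0.5543, 3.7759, 5.4600]

beam 1: φ=-135°, α=210°
  cosα=-0.8660 sinα=-0.5000 | (3,1) | tMaxX 0.8429 tMaxY 0.9600 | tΔX 1.1547 tΔY 2.0000
    t=0.8429 [x] (2,1)
    t=0.9600 [y] (2,0) — stop
  → r_1 = 0.9600
beam 2: φ=-45°, α=300°
  cosα=0.5000 sinα=-0.8660 | (3,1) | tMaxX 0.5400 tMaxY 0.5543 | tΔX 2.0000 tΔY 1.1547
    t=0.5400 [x] (4,1)
    t=0.5543 [y] (4,0) — stop
  → r_2 = 0.5543
beam 3: φ=45°, α=30°
  cosα=0.8660 sinα=0.5000 | (3,1) | tMaxX 0.3118 tMaxY 1.0400 | tΔX 1.1547 tΔY 2.0000
    t=0.3118 [x] (4,1)
    t=1.0400 [y] (4,2)
    t=1.4665 [x] (5,2)
    t=2.6212 [x] (6,2)
    t=3.0400 [y] (6,3)
    t=3.7759 [x] (7,3) — stop
  → r_3 = 3.7759
beam 4: φ=135°, α=120°
  cosα=-0.5000 sinα=0.8660 | (3,1) | tMaxX 1.4600 tMaxY 0.6004 | tΔX 2.0000 tΔY 1.1547
    t=0.6004 [y] (3,2)
    t=1.4600 [x] (2,2)
    t=1.7551 [y] (2,3)
    t=2.9098 [y] (2,4)
    t=3.4600 [x] (1,4)
    t=4.0645 [y] (1,5)
    t=5.2192 [y] (1,6)
    t=5.4600 [x] (0,6) — stop
  → r_4 = 5.4600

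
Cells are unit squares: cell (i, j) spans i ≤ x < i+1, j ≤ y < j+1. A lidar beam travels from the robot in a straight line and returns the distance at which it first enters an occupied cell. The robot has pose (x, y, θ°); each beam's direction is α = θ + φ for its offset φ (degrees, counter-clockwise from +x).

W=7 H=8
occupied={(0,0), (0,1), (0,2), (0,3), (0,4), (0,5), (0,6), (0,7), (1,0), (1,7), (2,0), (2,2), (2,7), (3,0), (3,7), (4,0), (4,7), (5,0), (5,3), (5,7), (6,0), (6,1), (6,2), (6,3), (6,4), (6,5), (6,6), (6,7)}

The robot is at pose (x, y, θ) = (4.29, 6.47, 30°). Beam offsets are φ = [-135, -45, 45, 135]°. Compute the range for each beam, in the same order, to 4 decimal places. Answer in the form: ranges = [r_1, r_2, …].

ranges = [5.6630, 1.7703, 0.5487, 2.0478]

beam 1: φ=-135°, α=255°
  dir = (cos 255°, sin 255°) = (-0.2588, -0.9659); from cell (4,6)
  next x-line at t=1.1205, next y-line at t=0.4866; Δt_x=3.8637, Δt_y=1.0353
    y: enter (4,5) at t=0.4866
    x: enter (3,5) at t=1.1205
    y: enter (3,4) at t=1.5219
    y: enter (3,3) at t=2.5571
    y: enter (3,2) at t=3.5924
    y: enter (3,1) at t=4.6277
    x: enter (2,1) at t=4.9842
    y: enter (2,0) at t=5.6630 ← occupied
  → r_1 = 5.6630
beam 2: φ=-45°, α=345°
  dir = (cos 345°, sin 345°) = (0.9659, -0.2588); from cell (4,6)
  next x-line at t=0.7350, next y-line at t=1.8159; Δt_x=1.0353, Δt_y=3.8637
    x: enter (5,6) at t=0.7350
    x: enter (6,6) at t=1.7703 ← occupied
  → r_2 = 1.7703
beam 3: φ=45°, α=75°
  dir = (cos 75°, sin 75°) = (0.2588, 0.9659); from cell (4,6)
  next x-line at t=2.7432, next y-line at t=0.5487; Δt_x=3.8637, Δt_y=1.0353
    y: enter (4,7) at t=0.5487 ← occupied
  → r_3 = 0.5487
beam 4: φ=135°, α=165°
  dir = (cos 165°, sin 165°) = (-0.9659, 0.2588); from cell (4,6)
  next x-line at t=0.3002, next y-line at t=2.0478; Δt_x=1.0353, Δt_y=3.8637
    x: enter (3,6) at t=0.3002
    x: enter (2,6) at t=1.3355
    y: enter (2,7) at t=2.0478 ← occupied
  → r_4 = 2.0478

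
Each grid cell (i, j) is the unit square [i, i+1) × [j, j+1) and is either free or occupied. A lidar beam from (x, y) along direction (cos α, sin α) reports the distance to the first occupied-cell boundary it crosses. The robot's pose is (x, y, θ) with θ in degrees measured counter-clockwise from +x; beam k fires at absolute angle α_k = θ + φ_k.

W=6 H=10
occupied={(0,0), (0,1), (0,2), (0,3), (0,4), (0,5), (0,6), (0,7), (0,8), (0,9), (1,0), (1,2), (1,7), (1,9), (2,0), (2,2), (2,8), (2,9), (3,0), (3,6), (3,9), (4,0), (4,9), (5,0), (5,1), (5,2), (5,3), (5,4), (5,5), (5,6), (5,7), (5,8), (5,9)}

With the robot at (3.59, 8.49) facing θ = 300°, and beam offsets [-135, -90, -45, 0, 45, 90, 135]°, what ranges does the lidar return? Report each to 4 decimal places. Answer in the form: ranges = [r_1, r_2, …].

beam 1: φ=-135°, α=165°
  d=(-0.9659,0.2588)  start (3,8)  tX=0.6108 tY=1.9705  stride 1/|dx|=1.0353 1/|dy|=3.8637
    cross x-line → (2,8), t=0.6108 (wall)
  → r_1 = 0.6108
beam 2: φ=-90°, α=210°
  d=(-0.8660,-0.5000)  start (3,8)  tX=0.6813 tY=0.9800  stride 1/|dx|=1.1547 1/|dy|=2.0000
    cross x-line → (2,8), t=0.6813 (wall)
  → r_2 = 0.6813
beam 3: φ=-45°, α=255°
  d=(-0.2588,-0.9659)  start (3,8)  tX=2.2796 tY=0.5073  stride 1/|dx|=3.8637 1/|dy|=1.0353
    cross y-line → (3,7), t=0.5073
    cross y-line → (3,6), t=1.5426 (wall)
  → r_3 = 1.5426
beam 4: φ=0°, α=300°
  d=(0.5000,-0.8660)  start (3,8)  tX=0.8200 tY=0.5658  stride 1/|dx|=2.0000 1/|dy|=1.1547
    cross y-line → (3,7), t=0.5658
    cross x-line → (4,7), t=0.8200
    cross y-line → (4,6), t=1.7205
    cross x-line → (5,6), t=2.8200 (wall)
  → r_4 = 2.8200
beam 5: φ=45°, α=345°
  d=(0.9659,-0.2588)  start (3,8)  tX=0.4245 tY=1.8932  stride 1/|dx|=1.0353 1/|dy|=3.8637
    cross x-line → (4,8), t=0.4245
    cross x-line → (5,8), t=1.4597 (wall)
  → r_5 = 1.4597
beam 6: φ=90°, α=30°
  d=(0.8660,0.5000)  start (3,8)  tX=0.4734 tY=1.0200  stride 1/|dx|=1.1547 1/|dy|=2.0000
    cross x-line → (4,8), t=0.4734
    cross y-line → (4,9), t=1.0200 (wall)
  → r_6 = 1.0200
beam 7: φ=135°, α=75°
  d=(0.2588,0.9659)  start (3,8)  tX=1.5841 tY=0.5280  stride 1/|dx|=3.8637 1/|dy|=1.0353
    cross y-line → (3,9), t=0.5280 (wall)
  → r_7 = 0.5280

ranges = [0.6108, 0.6813, 1.5426, 2.8200, 1.4597, 1.0200, 0.5280]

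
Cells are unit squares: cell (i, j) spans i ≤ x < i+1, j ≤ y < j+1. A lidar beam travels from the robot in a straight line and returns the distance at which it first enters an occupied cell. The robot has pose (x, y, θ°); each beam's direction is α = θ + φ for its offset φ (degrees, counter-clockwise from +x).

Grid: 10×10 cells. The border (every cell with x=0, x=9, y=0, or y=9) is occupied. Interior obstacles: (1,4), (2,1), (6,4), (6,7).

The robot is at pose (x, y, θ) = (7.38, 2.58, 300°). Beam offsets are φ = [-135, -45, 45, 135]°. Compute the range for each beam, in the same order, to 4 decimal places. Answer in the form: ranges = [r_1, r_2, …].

beam 1: φ=-135°, α=165°
  dir = (cos 165°, sin 165°) = (-0.9659, 0.2588); from cell (7,2)
  next x-line at t=0.3934, next y-line at t=1.6228; Δt_x=1.0353, Δt_y=3.8637
    x: enter (6,2) at t=0.3934
    x: enter (5,2) at t=1.4287
    y: enter (5,3) at t=1.6228
    x: enter (4,3) at t=2.4640
    x: enter (3,3) at t=3.4992
    x: enter (2,3) at t=4.5345
    y: enter (2,4) at t=5.4865
    x: enter (1,4) at t=5.5698 ← occupied
  → r_1 = 5.5698
beam 2: φ=-45°, α=255°
  dir = (cos 255°, sin 255°) = (-0.2588, -0.9659); from cell (7,2)
  next x-line at t=1.4682, next y-line at t=0.6005; Δt_x=3.8637, Δt_y=1.0353
    y: enter (7,1) at t=0.6005
    x: enter (6,1) at t=1.4682
    y: enter (6,0) at t=1.6357 ← occupied
  → r_2 = 1.6357
beam 3: φ=45°, α=345°
  dir = (cos 345°, sin 345°) = (0.9659, -0.2588); from cell (7,2)
  next x-line at t=0.6419, next y-line at t=2.2409; Δt_x=1.0353, Δt_y=3.8637
    x: enter (8,2) at t=0.6419
    x: enter (9,2) at t=1.6771 ← occupied
  → r_3 = 1.6771
beam 4: φ=135°, α=75°
  dir = (cos 75°, sin 75°) = (0.2588, 0.9659); from cell (7,2)
  next x-line at t=2.3955, next y-line at t=0.4348; Δt_x=3.8637, Δt_y=1.0353
    y: enter (7,3) at t=0.4348
    y: enter (7,4) at t=1.4701
    x: enter (8,4) at t=2.3955
    y: enter (8,5) at t=2.5054
    y: enter (8,6) at t=3.5406
    y: enter (8,7) at t=4.5759
    y: enter (8,8) at t=5.6112
    x: enter (9,8) at t=6.2592 ← occupied
  → r_4 = 6.2592

ranges = [5.5698, 1.6357, 1.6771, 6.2592]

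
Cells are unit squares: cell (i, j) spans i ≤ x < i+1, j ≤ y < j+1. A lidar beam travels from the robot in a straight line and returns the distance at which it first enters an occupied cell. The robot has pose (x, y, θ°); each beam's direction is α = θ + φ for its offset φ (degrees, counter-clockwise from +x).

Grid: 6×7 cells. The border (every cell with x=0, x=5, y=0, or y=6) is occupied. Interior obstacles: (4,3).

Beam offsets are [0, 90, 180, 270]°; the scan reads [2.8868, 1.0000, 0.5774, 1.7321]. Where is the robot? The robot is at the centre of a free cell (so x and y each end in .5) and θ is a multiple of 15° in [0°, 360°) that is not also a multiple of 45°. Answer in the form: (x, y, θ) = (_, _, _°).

(x, y, θ) = (1.5, 2.5, 30°)

Candidates: 19 free-cell centres × 16 headings = 304 poses. Raycast each; keep the one whose scan matches to 4 dp.
  (4.5, 4.5, 60°): beam 1 = 1.0000 ≠ 2.8868 ✗
  (2.5, 5.5, 300°): beam 1 = 5.0000 ≠ 2.8868 ✗
  (3.5, 3.5, 120°): beam 2 = 2.8868 ≠ 1.0000 ✗
  …
  (1.5, 2.5, 30°): r_1=2.8868, r_2=1.0000, r_3=0.5774, r_4=1.7321 — all match ✓
Unique over the lattice → pose = (1.5, 2.5, 30°).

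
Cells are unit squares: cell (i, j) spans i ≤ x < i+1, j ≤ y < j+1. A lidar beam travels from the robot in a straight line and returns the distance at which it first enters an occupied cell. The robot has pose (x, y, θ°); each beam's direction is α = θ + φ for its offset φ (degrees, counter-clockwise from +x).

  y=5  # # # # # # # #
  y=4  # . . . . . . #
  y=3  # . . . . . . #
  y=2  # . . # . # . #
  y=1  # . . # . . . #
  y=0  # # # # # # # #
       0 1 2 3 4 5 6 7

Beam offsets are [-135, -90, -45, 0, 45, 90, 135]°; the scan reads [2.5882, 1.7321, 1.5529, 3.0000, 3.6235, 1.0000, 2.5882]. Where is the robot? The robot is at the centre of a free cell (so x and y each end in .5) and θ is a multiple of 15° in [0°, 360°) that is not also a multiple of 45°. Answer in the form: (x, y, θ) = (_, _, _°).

Enumerate (i+0.5, j+0.5, θ) over the 21 free cells and 16 admissible headings. For each, cast all 7 beams and compare to the given ranges.
  (4.5, 4.5, 150°): beam 1 = 1.9319 ≠ 2.5882 ✗
  (1.5, 4.5, 330°): beam 1 = 0.5176 ≠ 2.5882 ✗
  (2.5, 2.5, 255°): beam 1 = 2.8868 ≠ 2.5882 ✗
  (1.5, 4.5, 285°): beam 1 = 0.5774 ≠ 2.5882 ✗
  …
  (4.5, 3.5, 150°): r_1=2.5882, r_2=1.7321, r_3=1.5529, r_4=3.0000, r_5=3.6235, r_6=1.0000, r_7=2.5882 — all match ✓
Unique over the lattice → pose = (4.5, 3.5, 150°).

(x, y, θ) = (4.5, 3.5, 150°)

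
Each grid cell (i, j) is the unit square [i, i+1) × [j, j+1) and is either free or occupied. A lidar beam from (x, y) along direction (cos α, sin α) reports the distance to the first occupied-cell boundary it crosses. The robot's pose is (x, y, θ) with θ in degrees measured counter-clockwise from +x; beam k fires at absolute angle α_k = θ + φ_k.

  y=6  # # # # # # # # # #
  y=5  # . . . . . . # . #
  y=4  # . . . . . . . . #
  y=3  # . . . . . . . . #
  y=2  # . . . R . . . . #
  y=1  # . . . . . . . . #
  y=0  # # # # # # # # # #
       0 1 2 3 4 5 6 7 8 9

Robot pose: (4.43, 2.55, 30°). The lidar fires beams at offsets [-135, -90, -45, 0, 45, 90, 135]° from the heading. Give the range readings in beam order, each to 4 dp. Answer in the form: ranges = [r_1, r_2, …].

ranges = [1.6047, 1.7898, 4.7312, 5.2770, 3.5717, 3.9837, 3.5510]

beam 1: φ=-135°, α=255°
  direction (-0.2588, -0.9659); cell (4,2); t to first gridline: x 1.6614, y 0.5694 (then +3.8637 / +1.0353)
    (4,1) via y @ 0.5694
    (4,0) via y @ 1.6047  # hit
  → r_1 = 1.6047
beam 2: φ=-90°, α=300°
  direction (0.5000, -0.8660); cell (4,2); t to first gridline: x 1.1400, y 0.6351 (then +2.0000 / +1.1547)
    (4,1) via y @ 0.6351
    (5,1) via x @ 1.1400
    (5,0) via y @ 1.7898  # hit
  → r_2 = 1.7898
beam 3: φ=-45°, α=345°
  direction (0.9659, -0.2588); cell (4,2); t to first gridline: x 0.5901, y 2.1250 (then +1.0353 / +3.8637)
    (5,2) via x @ 0.5901
    (6,2) via x @ 1.6254
    (6,1) via y @ 2.1250
    (7,1) via x @ 2.6607
    (8,1) via x @ 3.6959
    (9,1) via x @ 4.7312  # hit
  → r_3 = 4.7312
beam 4: φ=0°, α=30°
  direction (0.8660, 0.5000); cell (4,2); t to first gridline: x 0.6582, y 0.9000 (then +1.1547 / +2.0000)
    (5,2) via x @ 0.6582
    (5,3) via y @ 0.9000
    (6,3) via x @ 1.8129
    (6,4) via y @ 2.9000
    (7,4) via x @ 2.9676
    (8,4) via x @ 4.1223
    (8,5) via y @ 4.9000
    (9,5) via x @ 5.2770  # hit
  → r_4 = 5.2770
beam 5: φ=45°, α=75°
  direction (0.2588, 0.9659); cell (4,2); t to first gridline: x 2.2023, y 0.4659 (then +3.8637 / +1.0353)
    (4,3) via y @ 0.4659
    (4,4) via y @ 1.5012
    (5,4) via x @ 2.2023
    (5,5) via y @ 2.5364
    (5,6) via y @ 3.5717  # hit
  → r_5 = 3.5717
beam 6: φ=90°, α=120°
  direction (-0.5000, 0.8660); cell (4,2); t to first gridline: x 0.8600, y 0.5196 (then +2.0000 / +1.1547)
    (4,3) via y @ 0.5196
    (3,3) via x @ 0.8600
    (3,4) via y @ 1.6743
    (3,5) via y @ 2.8290
    (2,5) via x @ 2.8600
    (2,6) via y @ 3.9837  # hit
  → r_6 = 3.9837
beam 7: φ=135°, α=165°
  direction (-0.9659, 0.2588); cell (4,2); t to first gridline: x 0.4452, y 1.7387 (then +1.0353 / +3.8637)
    (3,2) via x @ 0.4452
    (2,2) via x @ 1.4804
    (2,3) via y @ 1.7387
    (1,3) via x @ 2.5157
    (0,3) via x @ 3.5510  # hit
  → r_7 = 3.5510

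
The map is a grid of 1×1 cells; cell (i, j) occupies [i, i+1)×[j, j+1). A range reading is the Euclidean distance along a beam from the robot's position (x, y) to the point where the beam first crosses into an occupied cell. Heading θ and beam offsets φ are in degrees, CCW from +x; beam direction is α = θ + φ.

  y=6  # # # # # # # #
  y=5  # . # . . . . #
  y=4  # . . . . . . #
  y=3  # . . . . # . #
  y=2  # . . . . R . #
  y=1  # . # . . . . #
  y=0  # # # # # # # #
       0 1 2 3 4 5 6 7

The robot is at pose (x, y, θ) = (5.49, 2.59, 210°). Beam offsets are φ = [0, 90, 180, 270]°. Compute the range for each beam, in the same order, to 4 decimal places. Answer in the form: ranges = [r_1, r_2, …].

ranges = [2.8752, 1.8360, 1.7436, 0.4734]

beam 1: φ=0°, α=210°
  cosα=-0.8660 sinα=-0.5000 | (5,2) | tMaxX 0.5658 tMaxY 1.1800 | tΔX 1.1547 tΔY 2.0000
    t=0.5658 [x] (4,2)
    t=1.1800 [y] (4,1)
    t=1.7205 [x] (3,1)
    t=2.8752 [x] (2,1) — stop
  → r_1 = 2.8752
beam 2: φ=90°, α=300°
  cosα=0.5000 sinα=-0.8660 | (5,2) | tMaxX 1.0200 tMaxY 0.6813 | tΔX 2.0000 tΔY 1.1547
    t=0.6813 [y] (5,1)
    t=1.0200 [x] (6,1)
    t=1.8360 [y] (6,0) — stop
  → r_2 = 1.8360
beam 3: φ=180°, α=30°
  cosα=0.8660 sinα=0.5000 | (5,2) | tMaxX 0.5889 tMaxY 0.8200 | tΔX 1.1547 tΔY 2.0000
    t=0.5889 [x] (6,2)
    t=0.8200 [y] (6,3)
    t=1.7436 [x] (7,3) — stop
  → r_3 = 1.7436
beam 4: φ=270°, α=120°
  cosα=-0.5000 sinα=0.8660 | (5,2) | tMaxX 0.9800 tMaxY 0.4734 | tΔX 2.0000 tΔY 1.1547
    t=0.4734 [y] (5,3) — stop
  → r_4 = 0.4734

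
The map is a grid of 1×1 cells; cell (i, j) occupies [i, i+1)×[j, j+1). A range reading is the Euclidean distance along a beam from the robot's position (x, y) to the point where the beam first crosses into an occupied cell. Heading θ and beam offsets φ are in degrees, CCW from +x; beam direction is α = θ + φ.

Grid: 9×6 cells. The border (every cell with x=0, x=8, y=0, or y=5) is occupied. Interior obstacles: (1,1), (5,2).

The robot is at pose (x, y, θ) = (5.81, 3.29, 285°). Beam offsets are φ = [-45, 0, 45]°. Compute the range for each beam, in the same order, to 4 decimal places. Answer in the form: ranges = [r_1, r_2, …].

ranges = [0.3349, 0.3002, 2.5288]

beam 1: φ=-45°, α=240°
  direction (-0.5000, -0.8660); cell (5,3); t to first gridline: x 1.6200, y 0.3349 (then +2.0000 / +1.1547)
    (5,2) via y @ 0.3349  # hit
  → r_1 = 0.3349
beam 2: φ=0°, α=285°
  direction (0.2588, -0.9659); cell (5,3); t to first gridline: x 0.7341, y 0.3002 (then +3.8637 / +1.0353)
    (5,2) via y @ 0.3002  # hit
  → r_2 = 0.3002
beam 3: φ=45°, α=330°
  direction (0.8660, -0.5000); cell (5,3); t to first gridline: x 0.2194, y 0.5800 (then +1.1547 / +2.0000)
    (6,3) via x @ 0.2194
    (6,2) via y @ 0.5800
    (7,2) via x @ 1.3741
    (8,2) via x @ 2.5288  # hit
  → r_3 = 2.5288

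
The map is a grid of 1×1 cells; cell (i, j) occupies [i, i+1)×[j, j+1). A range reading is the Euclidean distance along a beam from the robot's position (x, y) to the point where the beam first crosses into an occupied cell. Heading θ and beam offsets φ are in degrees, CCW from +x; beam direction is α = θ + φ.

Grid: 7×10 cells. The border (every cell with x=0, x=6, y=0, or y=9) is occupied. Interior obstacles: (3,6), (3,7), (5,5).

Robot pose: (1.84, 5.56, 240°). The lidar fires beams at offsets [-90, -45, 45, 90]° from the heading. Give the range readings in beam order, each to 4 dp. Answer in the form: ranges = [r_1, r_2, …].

ranges = [0.9699, 0.8696, 4.7209, 4.8036]

beam 1: φ=-90°, α=150°
  d=(-0.8660,0.5000)  start (1,5)  tX=0.9699 tY=0.8800  stride 1/|dx|=1.1547 1/|dy|=2.0000
    cross y-line → (1,6), t=0.8800
    cross x-line → (0,6), t=0.9699 (wall)
  → r_1 = 0.9699
beam 2: φ=-45°, α=195°
  d=(-0.9659,-0.2588)  start (1,5)  tX=0.8696 tY=2.1637  stride 1/|dx|=1.0353 1/|dy|=3.8637
    cross x-line → (0,5), t=0.8696 (wall)
  → r_2 = 0.8696
beam 3: φ=45°, α=285°
  d=(0.2588,-0.9659)  start (1,5)  tX=0.6182 tY=0.5798  stride 1/|dx|=3.8637 1/|dy|=1.0353
    cross y-line → (1,4), t=0.5798
    cross x-line → (2,4), t=0.6182
    cross y-line → (2,3), t=1.6150
    cross y-line → (2,2), t=2.6503
    cross y-line → (2,1), t=3.6856
    cross x-line → (3,1), t=4.4819
    cross y-line → (3,0), t=4.7209 (wall)
  → r_3 = 4.7209
beam 4: φ=90°, α=330°
  d=(0.8660,-0.5000)  start (1,5)  tX=0.1848 tY=1.1200  stride 1/|dx|=1.1547 1/|dy|=2.0000
    cross x-line → (2,5), t=0.1848
    cross y-line → (2,4), t=1.1200
    cross x-line → (3,4), t=1.3395
    cross x-line → (4,4), t=2.4942
    cross y-line → (4,3), t=3.1200
    cross x-line → (5,3), t=3.6489
    cross x-line → (6,3), t=4.8036 (wall)
  → r_4 = 4.8036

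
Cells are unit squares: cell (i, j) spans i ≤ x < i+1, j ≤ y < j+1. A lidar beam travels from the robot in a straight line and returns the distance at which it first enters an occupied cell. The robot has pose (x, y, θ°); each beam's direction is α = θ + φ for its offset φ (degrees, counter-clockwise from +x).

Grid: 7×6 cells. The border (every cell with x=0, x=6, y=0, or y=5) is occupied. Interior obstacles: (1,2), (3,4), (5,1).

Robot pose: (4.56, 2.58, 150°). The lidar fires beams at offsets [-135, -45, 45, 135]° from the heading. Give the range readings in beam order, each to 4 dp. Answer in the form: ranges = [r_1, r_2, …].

beam 1: φ=-135°, α=15°
  d=(0.9659,0.2588)  start (4,2)  tX=0.4555 tY=1.6228  stride 1/|dx|=1.0353 1/|dy|=3.8637
    cross x-line → (5,2), t=0.4555
    cross x-line → (6,2), t=1.4908 (wall)
  → r_1 = 1.4908
beam 2: φ=-45°, α=105°
  d=(-0.2588,0.9659)  start (4,2)  tX=2.1637 tY=0.4348  stride 1/|dx|=3.8637 1/|dy|=1.0353
    cross y-line → (4,3), t=0.4348
    cross y-line → (4,4), t=1.4701
    cross x-line → (3,4), t=2.1637 (wall)
  → r_2 = 2.1637
beam 3: φ=45°, α=195°
  d=(-0.9659,-0.2588)  start (4,2)  tX=0.5798 tY=2.2409  stride 1/|dx|=1.0353 1/|dy|=3.8637
    cross x-line → (3,2), t=0.5798
    cross x-line → (2,2), t=1.6150
    cross y-line → (2,1), t=2.2409
    cross x-line → (1,1), t=2.6503
    cross x-line → (0,1), t=3.6856 (wall)
  → r_3 = 3.6856
beam 4: φ=135°, α=285°
  d=(0.2588,-0.9659)  start (4,2)  tX=1.7000 tY=0.6005  stride 1/|dx|=3.8637 1/|dy|=1.0353
    cross y-line → (4,1), t=0.6005
    cross y-line → (4,0), t=1.6357 (wall)
  → r_4 = 1.6357

ranges = [1.4908, 2.1637, 3.6856, 1.6357]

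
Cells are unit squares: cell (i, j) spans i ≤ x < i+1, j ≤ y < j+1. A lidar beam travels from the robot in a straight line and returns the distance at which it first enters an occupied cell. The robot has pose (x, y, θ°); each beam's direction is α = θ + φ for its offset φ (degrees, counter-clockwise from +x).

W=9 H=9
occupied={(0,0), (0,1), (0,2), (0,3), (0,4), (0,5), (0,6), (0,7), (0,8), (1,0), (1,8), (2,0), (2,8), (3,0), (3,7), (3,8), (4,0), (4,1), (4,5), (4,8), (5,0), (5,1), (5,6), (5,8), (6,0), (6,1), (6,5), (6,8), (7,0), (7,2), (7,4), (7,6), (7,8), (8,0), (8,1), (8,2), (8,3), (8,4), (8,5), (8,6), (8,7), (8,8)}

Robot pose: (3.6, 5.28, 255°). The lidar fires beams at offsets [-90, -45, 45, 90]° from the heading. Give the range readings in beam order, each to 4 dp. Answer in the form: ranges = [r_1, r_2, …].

beam 1: φ=-90°, α=165°
  direction (-0.9659, 0.2588); cell (3,5); t to first gridline: x 0.6212, y 2.7819 (then +1.0353 / +3.8637)
    (2,5) via x @ 0.6212
    (1,5) via x @ 1.6564
    (0,5) via x @ 2.6917  # hit
  → r_1 = 2.6917
beam 2: φ=-45°, α=210°
  direction (-0.8660, -0.5000); cell (3,5); t to first gridline: x 0.6928, y 0.5600 (then +1.1547 / +2.0000)
    (3,4) via y @ 0.5600
    (2,4) via x @ 0.6928
    (1,4) via x @ 1.8475
    (1,3) via y @ 2.5600
    (0,3) via x @ 3.0022  # hit
  → r_2 = 3.0022
beam 3: φ=45°, α=300°
  direction (0.5000, -0.8660); cell (3,5); t to first gridline: x 0.8000, y 0.3233 (then +2.0000 / +1.1547)
    (3,4) via y @ 0.3233
    (4,4) via x @ 0.8000
    (4,3) via y @ 1.4780
    (4,2) via y @ 2.6327
    (5,2) via x @ 2.8000
    (5,1) via y @ 3.7874  # hit
  → r_3 = 3.7874
beam 4: φ=90°, α=345°
  direction (0.9659, -0.2588); cell (3,5); t to first gridline: x 0.4141, y 1.0818 (then +1.0353 / +3.8637)
    (4,5) via x @ 0.4141  # hit
  → r_4 = 0.4141

ranges = [2.6917, 3.0022, 3.7874, 0.4141]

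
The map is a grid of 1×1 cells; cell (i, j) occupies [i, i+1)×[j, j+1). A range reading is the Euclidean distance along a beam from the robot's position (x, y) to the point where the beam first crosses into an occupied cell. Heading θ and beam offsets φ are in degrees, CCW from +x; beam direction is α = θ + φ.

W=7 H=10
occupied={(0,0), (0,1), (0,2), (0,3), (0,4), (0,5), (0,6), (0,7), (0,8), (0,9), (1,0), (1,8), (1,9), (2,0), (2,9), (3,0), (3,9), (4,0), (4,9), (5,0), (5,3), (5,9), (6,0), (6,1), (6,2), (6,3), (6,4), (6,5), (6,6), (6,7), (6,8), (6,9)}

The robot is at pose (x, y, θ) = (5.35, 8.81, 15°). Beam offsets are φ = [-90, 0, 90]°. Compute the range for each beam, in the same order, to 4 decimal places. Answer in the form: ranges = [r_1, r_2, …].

ranges = [2.5114, 0.6729, 0.1967]

beam 1: φ=-90°, α=285°
  direction (0.2588, -0.9659); cell (5,8); t to first gridline: x 2.5114, y 0.8386 (then +3.8637 / +1.0353)
    (5,7) via y @ 0.8386
    (5,6) via y @ 1.8738
    (6,6) via x @ 2.5114  # hit
  → r_1 = 2.5114
beam 2: φ=0°, α=15°
  direction (0.9659, 0.2588); cell (5,8); t to first gridline: x 0.6729, y 0.7341 (then +1.0353 / +3.8637)
    (6,8) via x @ 0.6729  # hit
  → r_2 = 0.6729
beam 3: φ=90°, α=105°
  direction (-0.2588, 0.9659); cell (5,8); t to first gridline: x 1.3523, y 0.1967 (then +3.8637 / +1.0353)
    (5,9) via y @ 0.1967  # hit
  → r_3 = 0.1967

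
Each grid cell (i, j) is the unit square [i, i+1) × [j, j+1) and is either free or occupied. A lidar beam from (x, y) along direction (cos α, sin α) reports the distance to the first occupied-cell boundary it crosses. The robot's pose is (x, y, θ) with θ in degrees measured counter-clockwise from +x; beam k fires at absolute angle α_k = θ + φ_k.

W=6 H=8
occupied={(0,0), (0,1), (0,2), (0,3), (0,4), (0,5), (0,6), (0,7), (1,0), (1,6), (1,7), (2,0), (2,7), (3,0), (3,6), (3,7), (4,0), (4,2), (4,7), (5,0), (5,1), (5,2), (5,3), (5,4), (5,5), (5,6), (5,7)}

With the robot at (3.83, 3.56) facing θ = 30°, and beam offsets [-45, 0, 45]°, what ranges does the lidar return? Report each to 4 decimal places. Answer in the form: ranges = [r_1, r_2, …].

ranges = [1.2113, 1.3510, 3.5614]

beam 1: φ=-45°, α=345°
  direction (0.9659, -0.2588); cell (3,3); t to first gridline: x 0.1760, y 2.1637 (then +1.0353 / +3.8637)
    (4,3) via x @ 0.1760
    (5,3) via x @ 1.2113  # hit
  → r_1 = 1.2113
beam 2: φ=0°, α=30°
  direction (0.8660, 0.5000); cell (3,3); t to first gridline: x 0.1963, y 0.8800 (then +1.1547 / +2.0000)
    (4,3) via x @ 0.1963
    (4,4) via y @ 0.8800
    (5,4) via x @ 1.3510  # hit
  → r_2 = 1.3510
beam 3: φ=45°, α=75°
  direction (0.2588, 0.9659); cell (3,3); t to first gridline: x 0.6568, y 0.4555 (then +3.8637 / +1.0353)
    (3,4) via y @ 0.4555
    (4,4) via x @ 0.6568
    (4,5) via y @ 1.4908
    (4,6) via y @ 2.5261
    (4,7) via y @ 3.5614  # hit
  → r_3 = 3.5614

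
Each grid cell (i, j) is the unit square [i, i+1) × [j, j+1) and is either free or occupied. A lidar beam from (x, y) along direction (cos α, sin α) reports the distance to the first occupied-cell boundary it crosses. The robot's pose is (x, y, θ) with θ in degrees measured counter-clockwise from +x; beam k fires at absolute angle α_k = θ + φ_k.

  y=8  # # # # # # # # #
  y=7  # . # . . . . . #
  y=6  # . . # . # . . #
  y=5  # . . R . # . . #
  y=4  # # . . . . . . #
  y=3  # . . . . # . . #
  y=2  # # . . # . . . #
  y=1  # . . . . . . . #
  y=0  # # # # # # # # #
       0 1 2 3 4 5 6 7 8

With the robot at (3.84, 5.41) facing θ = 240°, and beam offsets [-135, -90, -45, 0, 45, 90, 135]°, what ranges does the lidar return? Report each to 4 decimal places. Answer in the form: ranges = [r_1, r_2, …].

ranges = [0.6108, 3.2793, 1.9049, 3.6800, 2.4950, 4.8036, 1.2009]

beam 1: φ=-135°, α=105°
  dir = (cos 105°, sin 105°) = (-0.2588, 0.9659); from cell (3,5)
  next x-line at t=3.2455, next y-line at t=0.6108; Δt_x=3.8637, Δt_y=1.0353
    y: enter (3,6) at t=0.6108 ← occupied
  → r_1 = 0.6108
beam 2: φ=-90°, α=150°
  dir = (cos 150°, sin 150°) = (-0.8660, 0.5000); from cell (3,5)
  next x-line at t=0.9699, next y-line at t=1.1800; Δt_x=1.1547, Δt_y=2.0000
    x: enter (2,5) at t=0.9699
    y: enter (2,6) at t=1.1800
    x: enter (1,6) at t=2.1246
    y: enter (1,7) at t=3.1800
    x: enter (0,7) at t=3.2793 ← occupied
  → r_2 = 3.2793
beam 3: φ=-45°, α=195°
  dir = (cos 195°, sin 195°) = (-0.9659, -0.2588); from cell (3,5)
  next x-line at t=0.8696, next y-line at t=1.5841; Δt_x=1.0353, Δt_y=3.8637
    x: enter (2,5) at t=0.8696
    y: enter (2,4) at t=1.5841
    x: enter (1,4) at t=1.9049 ← occupied
  → r_3 = 1.9049
beam 4: φ=0°, α=240°
  dir = (cos 240°, sin 240°) = (-0.5000, -0.8660); from cell (3,5)
  next x-line at t=1.6800, next y-line at t=0.4734; Δt_x=2.0000, Δt_y=1.1547
    y: enter (3,4) at t=0.4734
    y: enter (3,3) at t=1.6281
    x: enter (2,3) at t=1.6800
    y: enter (2,2) at t=2.7828
    x: enter (1,2) at t=3.6800 ← occupied
  → r_4 = 3.6800
beam 5: φ=45°, α=285°
  dir = (cos 285°, sin 285°) = (0.2588, -0.9659); from cell (3,5)
  next x-line at t=0.6182, next y-line at t=0.4245; Δt_x=3.8637, Δt_y=1.0353
    y: enter (3,4) at t=0.4245
    x: enter (4,4) at t=0.6182
    y: enter (4,3) at t=1.4597
    y: enter (4,2) at t=2.4950 ← occupied
  → r_5 = 2.4950
beam 6: φ=90°, α=330°
  dir = (cos 330°, sin 330°) = (0.8660, -0.5000); from cell (3,5)
  next x-line at t=0.1848, next y-line at t=0.8200; Δt_x=1.1547, Δt_y=2.0000
    x: enter (4,5) at t=0.1848
    y: enter (4,4) at t=0.8200
    x: enter (5,4) at t=1.3395
    x: enter (6,4) at t=2.4942
    y: enter (6,3) at t=2.8200
    x: enter (7,3) at t=3.6489
    x: enter (8,3) at t=4.8036 ← occupied
  → r_6 = 4.8036
beam 7: φ=135°, α=15°
  dir = (cos 15°, sin 15°) = (0.9659, 0.2588); from cell (3,5)
  next x-line at t=0.1656, next y-line at t=2.2796; Δt_x=1.0353, Δt_y=3.8637
    x: enter (4,5) at t=0.1656
    x: enter (5,5) at t=1.2009 ← occupied
  → r_7 = 1.2009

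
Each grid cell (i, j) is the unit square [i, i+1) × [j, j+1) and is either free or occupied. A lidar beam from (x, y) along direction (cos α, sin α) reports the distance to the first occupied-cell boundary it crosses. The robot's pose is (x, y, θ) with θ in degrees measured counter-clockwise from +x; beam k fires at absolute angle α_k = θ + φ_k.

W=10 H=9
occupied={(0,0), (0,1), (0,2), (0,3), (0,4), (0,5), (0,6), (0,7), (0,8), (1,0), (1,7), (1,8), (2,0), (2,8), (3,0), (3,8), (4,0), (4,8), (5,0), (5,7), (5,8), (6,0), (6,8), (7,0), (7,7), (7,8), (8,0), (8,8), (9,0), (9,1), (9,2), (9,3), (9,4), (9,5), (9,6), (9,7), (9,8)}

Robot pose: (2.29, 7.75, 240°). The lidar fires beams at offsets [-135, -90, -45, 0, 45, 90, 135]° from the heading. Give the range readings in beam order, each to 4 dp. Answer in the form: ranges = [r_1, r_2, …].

beam 1: φ=-135°, α=105°
  dir = (cos 105°, sin 105°) = (-0.2588, 0.9659); from cell (2,7)
  next x-line at t=1.1205, next y-line at t=0.2588; Δt_x=3.8637, Δt_y=1.0353
    y: enter (2,8) at t=0.2588 ← occupied
  → r_1 = 0.2588
beam 2: φ=-90°, α=150°
  dir = (cos 150°, sin 150°) = (-0.8660, 0.5000); from cell (2,7)
  next x-line at t=0.3349, next y-line at t=0.5000; Δt_x=1.1547, Δt_y=2.0000
    x: enter (1,7) at t=0.3349 ← occupied
  → r_2 = 0.3349
beam 3: φ=-45°, α=195°
  dir = (cos 195°, sin 195°) = (-0.9659, -0.2588); from cell (2,7)
  next x-line at t=0.3002, next y-line at t=2.8978; Δt_x=1.0353, Δt_y=3.8637
    x: enter (1,7) at t=0.3002 ← occupied
  → r_3 = 0.3002
beam 4: φ=0°, α=240°
  dir = (cos 240°, sin 240°) = (-0.5000, -0.8660); from cell (2,7)
  next x-line at t=0.5800, next y-line at t=0.8660; Δt_x=2.0000, Δt_y=1.1547
    x: enter (1,7) at t=0.5800 ← occupied
  → r_4 = 0.5800
beam 5: φ=45°, α=285°
  dir = (cos 285°, sin 285°) = (0.2588, -0.9659); from cell (2,7)
  next x-line at t=2.7432, next y-line at t=0.7765; Δt_x=3.8637, Δt_y=1.0353
    y: enter (2,6) at t=0.7765
    y: enter (2,5) at t=1.8117
    x: enter (3,5) at t=2.7432
    y: enter (3,4) at t=2.8470
    y: enter (3,3) at t=3.8823
    y: enter (3,2) at t=4.9176
    y: enter (3,1) at t=5.9528
    x: enter (4,1) at t=6.6069
    y: enter (4,0) at t=6.9881 ← occupied
  → r_5 = 6.9881
beam 6: φ=90°, α=330°
  dir = (cos 330°, sin 330°) = (0.8660, -0.5000); from cell (2,7)
  next x-line at t=0.8198, next y-line at t=1.5000; Δt_x=1.1547, Δt_y=2.0000
    x: enter (3,7) at t=0.8198
    y: enter (3,6) at t=1.5000
    x: enter (4,6) at t=1.9745
    x: enter (5,6) at t=3.1292
    y: enter (5,5) at t=3.5000
    x: enter (6,5) at t=4.2839
    x: enter (7,5) at t=5.4386
    y: enter (7,4) at t=5.5000
    x: enter (8,4) at t=6.5933
    y: enter (8,3) at t=7.5000
    x: enter (9,3) at t=7.7480 ← occupied
  → r_6 = 7.7480
beam 7: φ=135°, α=15°
  dir = (cos 15°, sin 15°) = (0.9659, 0.2588); from cell (2,7)
  next x-line at t=0.7350, next y-line at t=0.9659; Δt_x=1.0353, Δt_y=3.8637
    x: enter (3,7) at t=0.7350
    y: enter (3,8) at t=0.9659 ← occupied
  → r_7 = 0.9659

ranges = [0.2588, 0.3349, 0.3002, 0.5800, 6.9881, 7.7480, 0.9659]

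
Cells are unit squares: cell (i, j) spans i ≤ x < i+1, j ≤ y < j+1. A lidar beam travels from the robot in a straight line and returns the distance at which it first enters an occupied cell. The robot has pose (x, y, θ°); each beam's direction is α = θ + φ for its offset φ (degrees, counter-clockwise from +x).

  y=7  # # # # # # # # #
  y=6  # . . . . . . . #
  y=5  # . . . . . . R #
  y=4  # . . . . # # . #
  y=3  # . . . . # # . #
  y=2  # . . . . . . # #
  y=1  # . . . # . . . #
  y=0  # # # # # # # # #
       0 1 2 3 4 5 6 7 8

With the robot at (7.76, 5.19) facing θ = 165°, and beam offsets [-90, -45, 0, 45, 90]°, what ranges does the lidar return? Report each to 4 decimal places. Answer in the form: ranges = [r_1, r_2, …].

beam 1: φ=-90°, α=75°
  dir = (cos 75°, sin 75°) = (0.2588, 0.9659); from cell (7,5)
  next x-line at t=0.9273, next y-line at t=0.8386; Δt_x=3.8637, Δt_y=1.0353
    y: enter (7,6) at t=0.8386
    x: enter (8,6) at t=0.9273 ← occupied
  → r_1 = 0.9273
beam 2: φ=-45°, α=120°
  dir = (cos 120°, sin 120°) = (-0.5000, 0.8660); from cell (7,5)
  next x-line at t=1.5200, next y-line at t=0.9353; Δt_x=2.0000, Δt_y=1.1547
    y: enter (7,6) at t=0.9353
    x: enter (6,6) at t=1.5200
    y: enter (6,7) at t=2.0900 ← occupied
  → r_2 = 2.0900
beam 3: φ=0°, α=165°
  dir = (cos 165°, sin 165°) = (-0.9659, 0.2588); from cell (7,5)
  next x-line at t=0.7868, next y-line at t=3.1296; Δt_x=1.0353, Δt_y=3.8637
    x: enter (6,5) at t=0.7868
    x: enter (5,5) at t=1.8221
    x: enter (4,5) at t=2.8574
    y: enter (4,6) at t=3.1296
    x: enter (3,6) at t=3.8926
    x: enter (2,6) at t=4.9279
    x: enter (1,6) at t=5.9632
    y: enter (1,7) at t=6.9933 ← occupied
  → r_3 = 6.9933
beam 4: φ=45°, α=210°
  dir = (cos 210°, sin 210°) = (-0.8660, -0.5000); from cell (7,5)
  next x-line at t=0.8776, next y-line at t=0.3800; Δt_x=1.1547, Δt_y=2.0000
    y: enter (7,4) at t=0.3800
    x: enter (6,4) at t=0.8776 ← occupied
  → r_4 = 0.8776
beam 5: φ=90°, α=255°
  dir = (cos 255°, sin 255°) = (-0.2588, -0.9659); from cell (7,5)
  next x-line at t=2.9364, next y-line at t=0.1967; Δt_x=3.8637, Δt_y=1.0353
    y: enter (7,4) at t=0.1967
    y: enter (7,3) at t=1.2320
    y: enter (7,2) at t=2.2673 ← occupied
  → r_5 = 2.2673

ranges = [0.9273, 2.0900, 6.9933, 0.8776, 2.2673]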